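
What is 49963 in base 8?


Divide by 8 repeatedly:
49963 ÷ 8 = 6245 remainder 3
6245 ÷ 8 = 780 remainder 5
780 ÷ 8 = 97 remainder 4
97 ÷ 8 = 12 remainder 1
12 ÷ 8 = 1 remainder 4
1 ÷ 8 = 0 remainder 1
Reading remainders bottom-up:
= 0o141453


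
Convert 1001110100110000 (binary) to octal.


Group into 3-bit groups: 001001110100110000
  001 = 1
  001 = 1
  110 = 6
  100 = 4
  110 = 6
  000 = 0
= 0o116460


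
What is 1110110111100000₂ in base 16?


Group into 4-bit nibbles: 1110110111100000
  1110 = E
  1101 = D
  1110 = E
  0000 = 0
= 0xEDE0


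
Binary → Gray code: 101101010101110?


Binary: 101101010101110
Gray code: G = B XOR (B >> 1)
B >> 1 = 010110101010111
101101010101110 XOR 010110101010111:
  1 XOR 0 = 1
  0 XOR 1 = 1
  1 XOR 0 = 1
  1 XOR 1 = 0
  0 XOR 1 = 1
  1 XOR 0 = 1
  0 XOR 1 = 1
  1 XOR 0 = 1
  0 XOR 1 = 1
  1 XOR 0 = 1
  0 XOR 1 = 1
  1 XOR 0 = 1
  1 XOR 1 = 0
  1 XOR 1 = 0
  0 XOR 1 = 1
= 111011111111001


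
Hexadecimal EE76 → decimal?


Positional values:
Position 0: 6 × 16^0 = 6 × 1 = 6
Position 1: 7 × 16^1 = 7 × 16 = 112
Position 2: E × 16^2 = 14 × 256 = 3584
Position 3: E × 16^3 = 14 × 4096 = 57344
Sum = 6 + 112 + 3584 + 57344
= 61046


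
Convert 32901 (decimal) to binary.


Divide by 2 repeatedly:
32901 ÷ 2 = 16450 remainder 1
16450 ÷ 2 = 8225 remainder 0
8225 ÷ 2 = 4112 remainder 1
4112 ÷ 2 = 2056 remainder 0
2056 ÷ 2 = 1028 remainder 0
1028 ÷ 2 = 514 remainder 0
514 ÷ 2 = 257 remainder 0
257 ÷ 2 = 128 remainder 1
128 ÷ 2 = 64 remainder 0
64 ÷ 2 = 32 remainder 0
32 ÷ 2 = 16 remainder 0
16 ÷ 2 = 8 remainder 0
8 ÷ 2 = 4 remainder 0
4 ÷ 2 = 2 remainder 0
2 ÷ 2 = 1 remainder 0
1 ÷ 2 = 0 remainder 1
Reading remainders bottom-up:
= 1000000010000101


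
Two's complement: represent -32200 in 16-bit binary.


Original: 0111110111001000
Step 1 - Invert all bits: 1000001000110111
Step 2 - Add 1: 1000001000110111 + 1
= 1000001000111000 (represents -32200)


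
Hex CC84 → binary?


Each hex digit → 4 binary bits:
  C = 1100
  C = 1100
  8 = 1000
  4 = 0100
Concatenate: 1100 1100 1000 0100
= 1100110010000100


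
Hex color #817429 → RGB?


Hex: #817429
R = 81₁₆ = 129
G = 74₁₆ = 116
B = 29₁₆ = 41
= RGB(129, 116, 41)


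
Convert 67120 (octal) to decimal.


Positional values:
Position 0: 0 × 8^0 = 0
Position 1: 2 × 8^1 = 16
Position 2: 1 × 8^2 = 64
Position 3: 7 × 8^3 = 3584
Position 4: 6 × 8^4 = 24576
Sum = 0 + 16 + 64 + 3584 + 24576
= 28240


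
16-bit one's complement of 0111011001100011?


Original: 0111011001100011
Invert all bits:
  bit 0: 0 → 1
  bit 1: 1 → 0
  bit 2: 1 → 0
  bit 3: 1 → 0
  bit 4: 0 → 1
  bit 5: 1 → 0
  bit 6: 1 → 0
  bit 7: 0 → 1
  bit 8: 0 → 1
  bit 9: 1 → 0
  bit 10: 1 → 0
  bit 11: 0 → 1
  bit 12: 0 → 1
  bit 13: 0 → 1
  bit 14: 1 → 0
  bit 15: 1 → 0
= 1000100110011100


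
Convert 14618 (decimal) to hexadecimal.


Divide by 16 repeatedly:
14618 ÷ 16 = 913 remainder 10 (A)
913 ÷ 16 = 57 remainder 1 (1)
57 ÷ 16 = 3 remainder 9 (9)
3 ÷ 16 = 0 remainder 3 (3)
Reading remainders bottom-up:
= 0x391A


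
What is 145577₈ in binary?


Each octal digit → 3 binary bits:
  1 = 001
  4 = 100
  5 = 101
  5 = 101
  7 = 111
  7 = 111
Concatenate: 001 100 101 101 111 111
= 001100101101111111


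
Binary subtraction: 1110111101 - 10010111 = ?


Align and subtract column by column (LSB to MSB, borrowing when needed):
  1110111101
- 0010010111
  ----------
  col 0: (1 - 0 borrow-in) - 1 → 1 - 1 = 0, borrow out 0
  col 1: (0 - 0 borrow-in) - 1 → borrow from next column: (0+2) - 1 = 1, borrow out 1
  col 2: (1 - 1 borrow-in) - 1 → borrow from next column: (0+2) - 1 = 1, borrow out 1
  col 3: (1 - 1 borrow-in) - 0 → 0 - 0 = 0, borrow out 0
  col 4: (1 - 0 borrow-in) - 1 → 1 - 1 = 0, borrow out 0
  col 5: (1 - 0 borrow-in) - 0 → 1 - 0 = 1, borrow out 0
  col 6: (0 - 0 borrow-in) - 0 → 0 - 0 = 0, borrow out 0
  col 7: (1 - 0 borrow-in) - 1 → 1 - 1 = 0, borrow out 0
  col 8: (1 - 0 borrow-in) - 0 → 1 - 0 = 1, borrow out 0
  col 9: (1 - 0 borrow-in) - 0 → 1 - 0 = 1, borrow out 0
Reading bits MSB→LSB: 1100100110
Strip leading zeros: 1100100110
= 1100100110


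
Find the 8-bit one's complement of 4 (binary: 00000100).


Original: 00000100
Invert all bits:
  bit 0: 0 → 1
  bit 1: 0 → 1
  bit 2: 0 → 1
  bit 3: 0 → 1
  bit 4: 0 → 1
  bit 5: 1 → 0
  bit 6: 0 → 1
  bit 7: 0 → 1
= 11111011


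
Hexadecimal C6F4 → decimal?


Positional values:
Position 0: 4 × 16^0 = 4 × 1 = 4
Position 1: F × 16^1 = 15 × 16 = 240
Position 2: 6 × 16^2 = 6 × 256 = 1536
Position 3: C × 16^3 = 12 × 4096 = 49152
Sum = 4 + 240 + 1536 + 49152
= 50932


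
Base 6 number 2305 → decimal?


Positional values (base 6):
  5 × 6^0 = 5 × 1 = 5
  0 × 6^1 = 0 × 6 = 0
  3 × 6^2 = 3 × 36 = 108
  2 × 6^3 = 2 × 216 = 432
Sum = 5 + 0 + 108 + 432
= 545


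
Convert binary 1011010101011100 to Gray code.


Binary: 1011010101011100
Gray code: G = B XOR (B >> 1)
B >> 1 = 0101101010101110
1011010101011100 XOR 0101101010101110:
  1 XOR 0 = 1
  0 XOR 1 = 1
  1 XOR 0 = 1
  1 XOR 1 = 0
  0 XOR 1 = 1
  1 XOR 0 = 1
  0 XOR 1 = 1
  1 XOR 0 = 1
  0 XOR 1 = 1
  1 XOR 0 = 1
  0 XOR 1 = 1
  1 XOR 0 = 1
  1 XOR 1 = 0
  1 XOR 1 = 0
  0 XOR 1 = 1
  0 XOR 0 = 0
= 1110111111110010


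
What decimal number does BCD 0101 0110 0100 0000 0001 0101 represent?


Each 4-bit group → digit:
  0101 → 5
  0110 → 6
  0100 → 4
  0000 → 0
  0001 → 1
  0101 → 5
= 564015


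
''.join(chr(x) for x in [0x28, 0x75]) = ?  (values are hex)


Codes (hex): 0x28 0x75
Per-code ASCII lookup:
  0x28 = 40  (special character) → '('
  0x75 = 117  (range 97-122: lowercase, 117 - 97 = 20) → 'u'
= '(u'


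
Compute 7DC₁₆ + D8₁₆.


Align and add column by column (LSB to MSB, each column mod 16 with carry):
  07DC
+ 00D8
  ----
  col 0: C(12) + 8(8) + 0 (carry in) = 20 → 4(4), carry out 1
  col 1: D(13) + D(13) + 1 (carry in) = 27 → B(11), carry out 1
  col 2: 7(7) + 0(0) + 1 (carry in) = 8 → 8(8), carry out 0
  col 3: 0(0) + 0(0) + 0 (carry in) = 0 → 0(0), carry out 0
Reading digits MSB→LSB: 08B4
Strip leading zeros: 8B4
= 0x8B4


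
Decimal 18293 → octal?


Divide by 8 repeatedly:
18293 ÷ 8 = 2286 remainder 5
2286 ÷ 8 = 285 remainder 6
285 ÷ 8 = 35 remainder 5
35 ÷ 8 = 4 remainder 3
4 ÷ 8 = 0 remainder 4
Reading remainders bottom-up:
= 0o43565


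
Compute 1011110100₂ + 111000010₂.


Align and add column by column (LSB to MSB, carry propagating):
  01011110100
+ 00111000010
  -----------
  col 0: 0 + 0 + 0 (carry in) = 0 → bit 0, carry out 0
  col 1: 0 + 1 + 0 (carry in) = 1 → bit 1, carry out 0
  col 2: 1 + 0 + 0 (carry in) = 1 → bit 1, carry out 0
  col 3: 0 + 0 + 0 (carry in) = 0 → bit 0, carry out 0
  col 4: 1 + 0 + 0 (carry in) = 1 → bit 1, carry out 0
  col 5: 1 + 0 + 0 (carry in) = 1 → bit 1, carry out 0
  col 6: 1 + 1 + 0 (carry in) = 2 → bit 0, carry out 1
  col 7: 1 + 1 + 1 (carry in) = 3 → bit 1, carry out 1
  col 8: 0 + 1 + 1 (carry in) = 2 → bit 0, carry out 1
  col 9: 1 + 0 + 1 (carry in) = 2 → bit 0, carry out 1
  col 10: 0 + 0 + 1 (carry in) = 1 → bit 1, carry out 0
Reading bits MSB→LSB: 10010110110
Strip leading zeros: 10010110110
= 10010110110


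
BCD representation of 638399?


Each digit → 4-bit binary:
  6 → 0110
  3 → 0011
  8 → 1000
  3 → 0011
  9 → 1001
  9 → 1001
= 0110 0011 1000 0011 1001 1001


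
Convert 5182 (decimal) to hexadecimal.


Divide by 16 repeatedly:
5182 ÷ 16 = 323 remainder 14 (E)
323 ÷ 16 = 20 remainder 3 (3)
20 ÷ 16 = 1 remainder 4 (4)
1 ÷ 16 = 0 remainder 1 (1)
Reading remainders bottom-up:
= 0x143E


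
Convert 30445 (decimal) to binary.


Divide by 2 repeatedly:
30445 ÷ 2 = 15222 remainder 1
15222 ÷ 2 = 7611 remainder 0
7611 ÷ 2 = 3805 remainder 1
3805 ÷ 2 = 1902 remainder 1
1902 ÷ 2 = 951 remainder 0
951 ÷ 2 = 475 remainder 1
475 ÷ 2 = 237 remainder 1
237 ÷ 2 = 118 remainder 1
118 ÷ 2 = 59 remainder 0
59 ÷ 2 = 29 remainder 1
29 ÷ 2 = 14 remainder 1
14 ÷ 2 = 7 remainder 0
7 ÷ 2 = 3 remainder 1
3 ÷ 2 = 1 remainder 1
1 ÷ 2 = 0 remainder 1
Reading remainders bottom-up:
= 111011011101101


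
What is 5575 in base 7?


Divide by 7 repeatedly:
5575 ÷ 7 = 796 remainder 3
796 ÷ 7 = 113 remainder 5
113 ÷ 7 = 16 remainder 1
16 ÷ 7 = 2 remainder 2
2 ÷ 7 = 0 remainder 2
Reading remainders bottom-up:
= 22153


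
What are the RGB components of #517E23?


Hex: #517E23
R = 51₁₆ = 81
G = 7E₁₆ = 126
B = 23₁₆ = 35
= RGB(81, 126, 35)


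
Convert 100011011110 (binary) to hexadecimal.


Group into 4-bit nibbles: 100011011110
  1000 = 8
  1101 = D
  1110 = E
= 0x8DE


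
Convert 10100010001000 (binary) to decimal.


Positional values:
Bit 3: 1 × 2^3 = 8
Bit 7: 1 × 2^7 = 128
Bit 11: 1 × 2^11 = 2048
Bit 13: 1 × 2^13 = 8192
Sum = 8 + 128 + 2048 + 8192
= 10376


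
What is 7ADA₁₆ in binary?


Each hex digit → 4 binary bits:
  7 = 0111
  A = 1010
  D = 1101
  A = 1010
Concatenate: 0111 1010 1101 1010
= 0111101011011010


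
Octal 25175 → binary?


Each octal digit → 3 binary bits:
  2 = 010
  5 = 101
  1 = 001
  7 = 111
  5 = 101
Concatenate: 010 101 001 111 101
= 010101001111101


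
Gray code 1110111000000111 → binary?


Gray code: 1110111000000111
MSB stays the same: 1
Each subsequent bit = prev_binary XOR current_gray:
  B[1] = 1 XOR 1 = 0
  B[2] = 0 XOR 1 = 1
  B[3] = 1 XOR 0 = 1
  B[4] = 1 XOR 1 = 0
  B[5] = 0 XOR 1 = 1
  B[6] = 1 XOR 1 = 0
  B[7] = 0 XOR 0 = 0
  B[8] = 0 XOR 0 = 0
  B[9] = 0 XOR 0 = 0
  B[10] = 0 XOR 0 = 0
  B[11] = 0 XOR 0 = 0
  B[12] = 0 XOR 0 = 0
  B[13] = 0 XOR 1 = 1
  B[14] = 1 XOR 1 = 0
  B[15] = 0 XOR 1 = 1
= 1011010000000101 (46085 decimal)


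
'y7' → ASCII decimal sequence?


String: 'y7'  (2 characters)
Per-character ASCII lookup:
  'y': lowercase starts at 97: 'y' = 97 + 24 = 121
  '7': digits start at 48: '7' = 48 + 7 = 55
= 121 55


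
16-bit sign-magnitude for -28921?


Sign bit: 1 (negative)
Magnitude: 28921 = 111000011111001
= 1111000011111001


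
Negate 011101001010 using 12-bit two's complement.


Original: 011101001010
Step 1 - Invert all bits: 100010110101
Step 2 - Add 1: 100010110101 + 1
= 100010110110 (represents -1866)


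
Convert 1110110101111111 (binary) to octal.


Group into 3-bit groups: 001110110101111111
  001 = 1
  110 = 6
  110 = 6
  101 = 5
  111 = 7
  111 = 7
= 0o166577


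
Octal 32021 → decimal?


Positional values:
Position 0: 1 × 8^0 = 1
Position 1: 2 × 8^1 = 16
Position 2: 0 × 8^2 = 0
Position 3: 2 × 8^3 = 1024
Position 4: 3 × 8^4 = 12288
Sum = 1 + 16 + 0 + 1024 + 12288
= 13329


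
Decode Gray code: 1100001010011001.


Gray code: 1100001010011001
MSB stays the same: 1
Each subsequent bit = prev_binary XOR current_gray:
  B[1] = 1 XOR 1 = 0
  B[2] = 0 XOR 0 = 0
  B[3] = 0 XOR 0 = 0
  B[4] = 0 XOR 0 = 0
  B[5] = 0 XOR 0 = 0
  B[6] = 0 XOR 1 = 1
  B[7] = 1 XOR 0 = 1
  B[8] = 1 XOR 1 = 0
  B[9] = 0 XOR 0 = 0
  B[10] = 0 XOR 0 = 0
  B[11] = 0 XOR 1 = 1
  B[12] = 1 XOR 1 = 0
  B[13] = 0 XOR 0 = 0
  B[14] = 0 XOR 0 = 0
  B[15] = 0 XOR 1 = 1
= 1000001100010001 (33553 decimal)


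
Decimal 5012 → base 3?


Divide by 3 repeatedly:
5012 ÷ 3 = 1670 remainder 2
1670 ÷ 3 = 556 remainder 2
556 ÷ 3 = 185 remainder 1
185 ÷ 3 = 61 remainder 2
61 ÷ 3 = 20 remainder 1
20 ÷ 3 = 6 remainder 2
6 ÷ 3 = 2 remainder 0
2 ÷ 3 = 0 remainder 2
Reading remainders bottom-up:
= 20212122


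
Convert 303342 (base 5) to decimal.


Positional values (base 5):
  2 × 5^0 = 2 × 1 = 2
  4 × 5^1 = 4 × 5 = 20
  3 × 5^2 = 3 × 25 = 75
  3 × 5^3 = 3 × 125 = 375
  0 × 5^4 = 0 × 625 = 0
  3 × 5^5 = 3 × 3125 = 9375
Sum = 2 + 20 + 75 + 375 + 0 + 9375
= 9847


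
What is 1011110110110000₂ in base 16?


Group into 4-bit nibbles: 1011110110110000
  1011 = B
  1101 = D
  1011 = B
  0000 = 0
= 0xBDB0


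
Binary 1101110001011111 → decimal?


Positional values:
Bit 0: 1 × 2^0 = 1
Bit 1: 1 × 2^1 = 2
Bit 2: 1 × 2^2 = 4
Bit 3: 1 × 2^3 = 8
Bit 4: 1 × 2^4 = 16
Bit 6: 1 × 2^6 = 64
Bit 10: 1 × 2^10 = 1024
Bit 11: 1 × 2^11 = 2048
Bit 12: 1 × 2^12 = 4096
Bit 14: 1 × 2^14 = 16384
Bit 15: 1 × 2^15 = 32768
Sum = 1 + 2 + 4 + 8 + 16 + 64 + 1024 + 2048 + 4096 + 16384 + 32768
= 56415


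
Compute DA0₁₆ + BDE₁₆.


Align and add column by column (LSB to MSB, each column mod 16 with carry):
  0DA0
+ 0BDE
  ----
  col 0: 0(0) + E(14) + 0 (carry in) = 14 → E(14), carry out 0
  col 1: A(10) + D(13) + 0 (carry in) = 23 → 7(7), carry out 1
  col 2: D(13) + B(11) + 1 (carry in) = 25 → 9(9), carry out 1
  col 3: 0(0) + 0(0) + 1 (carry in) = 1 → 1(1), carry out 0
Reading digits MSB→LSB: 197E
Strip leading zeros: 197E
= 0x197E


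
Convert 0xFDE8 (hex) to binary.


Each hex digit → 4 binary bits:
  F = 1111
  D = 1101
  E = 1110
  8 = 1000
Concatenate: 1111 1101 1110 1000
= 1111110111101000


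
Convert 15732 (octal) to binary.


Each octal digit → 3 binary bits:
  1 = 001
  5 = 101
  7 = 111
  3 = 011
  2 = 010
Concatenate: 001 101 111 011 010
= 001101111011010


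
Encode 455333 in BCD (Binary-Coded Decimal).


Each digit → 4-bit binary:
  4 → 0100
  5 → 0101
  5 → 0101
  3 → 0011
  3 → 0011
  3 → 0011
= 0100 0101 0101 0011 0011 0011


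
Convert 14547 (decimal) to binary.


Divide by 2 repeatedly:
14547 ÷ 2 = 7273 remainder 1
7273 ÷ 2 = 3636 remainder 1
3636 ÷ 2 = 1818 remainder 0
1818 ÷ 2 = 909 remainder 0
909 ÷ 2 = 454 remainder 1
454 ÷ 2 = 227 remainder 0
227 ÷ 2 = 113 remainder 1
113 ÷ 2 = 56 remainder 1
56 ÷ 2 = 28 remainder 0
28 ÷ 2 = 14 remainder 0
14 ÷ 2 = 7 remainder 0
7 ÷ 2 = 3 remainder 1
3 ÷ 2 = 1 remainder 1
1 ÷ 2 = 0 remainder 1
Reading remainders bottom-up:
= 11100011010011


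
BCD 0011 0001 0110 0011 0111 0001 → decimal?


Each 4-bit group → digit:
  0011 → 3
  0001 → 1
  0110 → 6
  0011 → 3
  0111 → 7
  0001 → 1
= 316371


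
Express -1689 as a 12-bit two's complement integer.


Original: 011010011001
Step 1 - Invert all bits: 100101100110
Step 2 - Add 1: 100101100110 + 1
= 100101100111 (represents -1689)


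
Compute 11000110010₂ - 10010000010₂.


Align and subtract column by column (LSB to MSB, borrowing when needed):
  11000110010
- 10010000010
  -----------
  col 0: (0 - 0 borrow-in) - 0 → 0 - 0 = 0, borrow out 0
  col 1: (1 - 0 borrow-in) - 1 → 1 - 1 = 0, borrow out 0
  col 2: (0 - 0 borrow-in) - 0 → 0 - 0 = 0, borrow out 0
  col 3: (0 - 0 borrow-in) - 0 → 0 - 0 = 0, borrow out 0
  col 4: (1 - 0 borrow-in) - 0 → 1 - 0 = 1, borrow out 0
  col 5: (1 - 0 borrow-in) - 0 → 1 - 0 = 1, borrow out 0
  col 6: (0 - 0 borrow-in) - 0 → 0 - 0 = 0, borrow out 0
  col 7: (0 - 0 borrow-in) - 1 → borrow from next column: (0+2) - 1 = 1, borrow out 1
  col 8: (0 - 1 borrow-in) - 0 → borrow from next column: (-1+2) - 0 = 1, borrow out 1
  col 9: (1 - 1 borrow-in) - 0 → 0 - 0 = 0, borrow out 0
  col 10: (1 - 0 borrow-in) - 1 → 1 - 1 = 0, borrow out 0
Reading bits MSB→LSB: 00110110000
Strip leading zeros: 110110000
= 110110000


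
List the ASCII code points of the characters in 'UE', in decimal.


String: 'UE'  (2 characters)
Per-character ASCII lookup:
  'U': uppercase starts at 65: 'U' = 65 + 20 = 85
  'E': uppercase starts at 65: 'E' = 65 + 4 = 69
= 85 69


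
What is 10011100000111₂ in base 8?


Group into 3-bit groups: 010011100000111
  010 = 2
  011 = 3
  100 = 4
  000 = 0
  111 = 7
= 0o23407


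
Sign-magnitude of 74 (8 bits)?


Sign bit: 0 (positive)
Magnitude: 74 = 1001010
= 01001010


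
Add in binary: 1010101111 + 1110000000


Align and add column by column (LSB to MSB, carry propagating):
  01010101111
+ 01110000000
  -----------
  col 0: 1 + 0 + 0 (carry in) = 1 → bit 1, carry out 0
  col 1: 1 + 0 + 0 (carry in) = 1 → bit 1, carry out 0
  col 2: 1 + 0 + 0 (carry in) = 1 → bit 1, carry out 0
  col 3: 1 + 0 + 0 (carry in) = 1 → bit 1, carry out 0
  col 4: 0 + 0 + 0 (carry in) = 0 → bit 0, carry out 0
  col 5: 1 + 0 + 0 (carry in) = 1 → bit 1, carry out 0
  col 6: 0 + 0 + 0 (carry in) = 0 → bit 0, carry out 0
  col 7: 1 + 1 + 0 (carry in) = 2 → bit 0, carry out 1
  col 8: 0 + 1 + 1 (carry in) = 2 → bit 0, carry out 1
  col 9: 1 + 1 + 1 (carry in) = 3 → bit 1, carry out 1
  col 10: 0 + 0 + 1 (carry in) = 1 → bit 1, carry out 0
Reading bits MSB→LSB: 11000101111
Strip leading zeros: 11000101111
= 11000101111


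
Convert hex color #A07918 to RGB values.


Hex: #A07918
R = A0₁₆ = 160
G = 79₁₆ = 121
B = 18₁₆ = 24
= RGB(160, 121, 24)


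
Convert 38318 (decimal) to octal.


Divide by 8 repeatedly:
38318 ÷ 8 = 4789 remainder 6
4789 ÷ 8 = 598 remainder 5
598 ÷ 8 = 74 remainder 6
74 ÷ 8 = 9 remainder 2
9 ÷ 8 = 1 remainder 1
1 ÷ 8 = 0 remainder 1
Reading remainders bottom-up:
= 0o112656


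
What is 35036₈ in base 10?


Positional values:
Position 0: 6 × 8^0 = 6
Position 1: 3 × 8^1 = 24
Position 2: 0 × 8^2 = 0
Position 3: 5 × 8^3 = 2560
Position 4: 3 × 8^4 = 12288
Sum = 6 + 24 + 0 + 2560 + 12288
= 14878


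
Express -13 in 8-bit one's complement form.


Original: 00001101
Invert all bits:
  bit 0: 0 → 1
  bit 1: 0 → 1
  bit 2: 0 → 1
  bit 3: 0 → 1
  bit 4: 1 → 0
  bit 5: 1 → 0
  bit 6: 0 → 1
  bit 7: 1 → 0
= 11110010


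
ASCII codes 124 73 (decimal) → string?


Codes (decimal): 124 73
Per-code ASCII lookup:
  124  (special character) → '|'
  73  (range 65-90: uppercase, 73 - 65 = 8) → 'I'
= '|I'


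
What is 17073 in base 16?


Divide by 16 repeatedly:
17073 ÷ 16 = 1067 remainder 1 (1)
1067 ÷ 16 = 66 remainder 11 (B)
66 ÷ 16 = 4 remainder 2 (2)
4 ÷ 16 = 0 remainder 4 (4)
Reading remainders bottom-up:
= 0x42B1


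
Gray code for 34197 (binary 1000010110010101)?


Binary: 1000010110010101
Gray code: G = B XOR (B >> 1)
B >> 1 = 0100001011001010
1000010110010101 XOR 0100001011001010:
  1 XOR 0 = 1
  0 XOR 1 = 1
  0 XOR 0 = 0
  0 XOR 0 = 0
  0 XOR 0 = 0
  1 XOR 0 = 1
  0 XOR 1 = 1
  1 XOR 0 = 1
  1 XOR 1 = 0
  0 XOR 1 = 1
  0 XOR 0 = 0
  1 XOR 0 = 1
  0 XOR 1 = 1
  1 XOR 0 = 1
  0 XOR 1 = 1
  1 XOR 0 = 1
= 1100011101011111


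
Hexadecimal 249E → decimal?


Positional values:
Position 0: E × 16^0 = 14 × 1 = 14
Position 1: 9 × 16^1 = 9 × 16 = 144
Position 2: 4 × 16^2 = 4 × 256 = 1024
Position 3: 2 × 16^3 = 2 × 4096 = 8192
Sum = 14 + 144 + 1024 + 8192
= 9374


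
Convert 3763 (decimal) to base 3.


Divide by 3 repeatedly:
3763 ÷ 3 = 1254 remainder 1
1254 ÷ 3 = 418 remainder 0
418 ÷ 3 = 139 remainder 1
139 ÷ 3 = 46 remainder 1
46 ÷ 3 = 15 remainder 1
15 ÷ 3 = 5 remainder 0
5 ÷ 3 = 1 remainder 2
1 ÷ 3 = 0 remainder 1
Reading remainders bottom-up:
= 12011101


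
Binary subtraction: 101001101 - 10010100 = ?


Align and subtract column by column (LSB to MSB, borrowing when needed):
  101001101
- 010010100
  ---------
  col 0: (1 - 0 borrow-in) - 0 → 1 - 0 = 1, borrow out 0
  col 1: (0 - 0 borrow-in) - 0 → 0 - 0 = 0, borrow out 0
  col 2: (1 - 0 borrow-in) - 1 → 1 - 1 = 0, borrow out 0
  col 3: (1 - 0 borrow-in) - 0 → 1 - 0 = 1, borrow out 0
  col 4: (0 - 0 borrow-in) - 1 → borrow from next column: (0+2) - 1 = 1, borrow out 1
  col 5: (0 - 1 borrow-in) - 0 → borrow from next column: (-1+2) - 0 = 1, borrow out 1
  col 6: (1 - 1 borrow-in) - 0 → 0 - 0 = 0, borrow out 0
  col 7: (0 - 0 borrow-in) - 1 → borrow from next column: (0+2) - 1 = 1, borrow out 1
  col 8: (1 - 1 borrow-in) - 0 → 0 - 0 = 0, borrow out 0
Reading bits MSB→LSB: 010111001
Strip leading zeros: 10111001
= 10111001


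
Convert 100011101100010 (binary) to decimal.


Positional values:
Bit 1: 1 × 2^1 = 2
Bit 5: 1 × 2^5 = 32
Bit 6: 1 × 2^6 = 64
Bit 8: 1 × 2^8 = 256
Bit 9: 1 × 2^9 = 512
Bit 10: 1 × 2^10 = 1024
Bit 14: 1 × 2^14 = 16384
Sum = 2 + 32 + 64 + 256 + 512 + 1024 + 16384
= 18274


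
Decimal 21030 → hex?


Divide by 16 repeatedly:
21030 ÷ 16 = 1314 remainder 6 (6)
1314 ÷ 16 = 82 remainder 2 (2)
82 ÷ 16 = 5 remainder 2 (2)
5 ÷ 16 = 0 remainder 5 (5)
Reading remainders bottom-up:
= 0x5226


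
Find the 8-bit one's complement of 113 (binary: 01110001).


Original: 01110001
Invert all bits:
  bit 0: 0 → 1
  bit 1: 1 → 0
  bit 2: 1 → 0
  bit 3: 1 → 0
  bit 4: 0 → 1
  bit 5: 0 → 1
  bit 6: 0 → 1
  bit 7: 1 → 0
= 10001110


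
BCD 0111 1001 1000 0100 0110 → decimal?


Each 4-bit group → digit:
  0111 → 7
  1001 → 9
  1000 → 8
  0100 → 4
  0110 → 6
= 79846


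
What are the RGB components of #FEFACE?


Hex: #FEFACE
R = FE₁₆ = 254
G = FA₁₆ = 250
B = CE₁₆ = 206
= RGB(254, 250, 206)


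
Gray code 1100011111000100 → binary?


Gray code: 1100011111000100
MSB stays the same: 1
Each subsequent bit = prev_binary XOR current_gray:
  B[1] = 1 XOR 1 = 0
  B[2] = 0 XOR 0 = 0
  B[3] = 0 XOR 0 = 0
  B[4] = 0 XOR 0 = 0
  B[5] = 0 XOR 1 = 1
  B[6] = 1 XOR 1 = 0
  B[7] = 0 XOR 1 = 1
  B[8] = 1 XOR 1 = 0
  B[9] = 0 XOR 1 = 1
  B[10] = 1 XOR 0 = 1
  B[11] = 1 XOR 0 = 1
  B[12] = 1 XOR 0 = 1
  B[13] = 1 XOR 1 = 0
  B[14] = 0 XOR 0 = 0
  B[15] = 0 XOR 0 = 0
= 1000010101111000 (34168 decimal)


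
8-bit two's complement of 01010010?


Original: 01010010
Step 1 - Invert all bits: 10101101
Step 2 - Add 1: 10101101 + 1
= 10101110 (represents -82)


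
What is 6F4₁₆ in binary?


Each hex digit → 4 binary bits:
  6 = 0110
  F = 1111
  4 = 0100
Concatenate: 0110 1111 0100
= 011011110100


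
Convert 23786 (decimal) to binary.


Divide by 2 repeatedly:
23786 ÷ 2 = 11893 remainder 0
11893 ÷ 2 = 5946 remainder 1
5946 ÷ 2 = 2973 remainder 0
2973 ÷ 2 = 1486 remainder 1
1486 ÷ 2 = 743 remainder 0
743 ÷ 2 = 371 remainder 1
371 ÷ 2 = 185 remainder 1
185 ÷ 2 = 92 remainder 1
92 ÷ 2 = 46 remainder 0
46 ÷ 2 = 23 remainder 0
23 ÷ 2 = 11 remainder 1
11 ÷ 2 = 5 remainder 1
5 ÷ 2 = 2 remainder 1
2 ÷ 2 = 1 remainder 0
1 ÷ 2 = 0 remainder 1
Reading remainders bottom-up:
= 101110011101010


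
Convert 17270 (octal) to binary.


Each octal digit → 3 binary bits:
  1 = 001
  7 = 111
  2 = 010
  7 = 111
  0 = 000
Concatenate: 001 111 010 111 000
= 001111010111000


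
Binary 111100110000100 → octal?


Group into 3-bit groups: 111100110000100
  111 = 7
  100 = 4
  110 = 6
  000 = 0
  100 = 4
= 0o74604


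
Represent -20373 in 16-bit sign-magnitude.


Sign bit: 1 (negative)
Magnitude: 20373 = 100111110010101
= 1100111110010101


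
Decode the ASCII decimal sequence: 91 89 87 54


Codes (decimal): 91 89 87 54
Per-code ASCII lookup:
  91  (special character) → '['
  89  (range 65-90: uppercase, 89 - 65 = 24) → 'Y'
  87  (range 65-90: uppercase, 87 - 65 = 22) → 'W'
  54  (range 48-57: digits, 54 - 48 = 6) → '6'
= '[YW6'


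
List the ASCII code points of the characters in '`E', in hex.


String: '`E'  (2 characters)
Per-character ASCII lookup:
  '`': special character: '`' = 96 → 0x60
  'E': uppercase starts at 65: 'E' = 65 + 4 = 69 → 0x45
= 0x60 0x45


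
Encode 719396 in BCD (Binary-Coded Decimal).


Each digit → 4-bit binary:
  7 → 0111
  1 → 0001
  9 → 1001
  3 → 0011
  9 → 1001
  6 → 0110
= 0111 0001 1001 0011 1001 0110


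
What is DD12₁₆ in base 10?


Positional values:
Position 0: 2 × 16^0 = 2 × 1 = 2
Position 1: 1 × 16^1 = 1 × 16 = 16
Position 2: D × 16^2 = 13 × 256 = 3328
Position 3: D × 16^3 = 13 × 4096 = 53248
Sum = 2 + 16 + 3328 + 53248
= 56594


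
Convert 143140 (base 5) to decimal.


Positional values (base 5):
  0 × 5^0 = 0 × 1 = 0
  4 × 5^1 = 4 × 5 = 20
  1 × 5^2 = 1 × 25 = 25
  3 × 5^3 = 3 × 125 = 375
  4 × 5^4 = 4 × 625 = 2500
  1 × 5^5 = 1 × 3125 = 3125
Sum = 0 + 20 + 25 + 375 + 2500 + 3125
= 6045


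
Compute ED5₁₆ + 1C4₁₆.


Align and add column by column (LSB to MSB, each column mod 16 with carry):
  0ED5
+ 01C4
  ----
  col 0: 5(5) + 4(4) + 0 (carry in) = 9 → 9(9), carry out 0
  col 1: D(13) + C(12) + 0 (carry in) = 25 → 9(9), carry out 1
  col 2: E(14) + 1(1) + 1 (carry in) = 16 → 0(0), carry out 1
  col 3: 0(0) + 0(0) + 1 (carry in) = 1 → 1(1), carry out 0
Reading digits MSB→LSB: 1099
Strip leading zeros: 1099
= 0x1099


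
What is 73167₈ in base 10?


Positional values:
Position 0: 7 × 8^0 = 7
Position 1: 6 × 8^1 = 48
Position 2: 1 × 8^2 = 64
Position 3: 3 × 8^3 = 1536
Position 4: 7 × 8^4 = 28672
Sum = 7 + 48 + 64 + 1536 + 28672
= 30327


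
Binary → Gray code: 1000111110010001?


Binary: 1000111110010001
Gray code: G = B XOR (B >> 1)
B >> 1 = 0100011111001000
1000111110010001 XOR 0100011111001000:
  1 XOR 0 = 1
  0 XOR 1 = 1
  0 XOR 0 = 0
  0 XOR 0 = 0
  1 XOR 0 = 1
  1 XOR 1 = 0
  1 XOR 1 = 0
  1 XOR 1 = 0
  1 XOR 1 = 0
  0 XOR 1 = 1
  0 XOR 0 = 0
  1 XOR 0 = 1
  0 XOR 1 = 1
  0 XOR 0 = 0
  0 XOR 0 = 0
  1 XOR 0 = 1
= 1100100001011001


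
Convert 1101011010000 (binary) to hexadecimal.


Group into 4-bit nibbles: 0001101011010000
  0001 = 1
  1010 = A
  1101 = D
  0000 = 0
= 0x1AD0


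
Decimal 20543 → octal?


Divide by 8 repeatedly:
20543 ÷ 8 = 2567 remainder 7
2567 ÷ 8 = 320 remainder 7
320 ÷ 8 = 40 remainder 0
40 ÷ 8 = 5 remainder 0
5 ÷ 8 = 0 remainder 5
Reading remainders bottom-up:
= 0o50077


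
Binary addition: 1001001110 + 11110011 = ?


Align and add column by column (LSB to MSB, carry propagating):
  01001001110
+ 00011110011
  -----------
  col 0: 0 + 1 + 0 (carry in) = 1 → bit 1, carry out 0
  col 1: 1 + 1 + 0 (carry in) = 2 → bit 0, carry out 1
  col 2: 1 + 0 + 1 (carry in) = 2 → bit 0, carry out 1
  col 3: 1 + 0 + 1 (carry in) = 2 → bit 0, carry out 1
  col 4: 0 + 1 + 1 (carry in) = 2 → bit 0, carry out 1
  col 5: 0 + 1 + 1 (carry in) = 2 → bit 0, carry out 1
  col 6: 1 + 1 + 1 (carry in) = 3 → bit 1, carry out 1
  col 7: 0 + 1 + 1 (carry in) = 2 → bit 0, carry out 1
  col 8: 0 + 0 + 1 (carry in) = 1 → bit 1, carry out 0
  col 9: 1 + 0 + 0 (carry in) = 1 → bit 1, carry out 0
  col 10: 0 + 0 + 0 (carry in) = 0 → bit 0, carry out 0
Reading bits MSB→LSB: 01101000001
Strip leading zeros: 1101000001
= 1101000001


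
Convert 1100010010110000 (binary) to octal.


Group into 3-bit groups: 001100010010110000
  001 = 1
  100 = 4
  010 = 2
  010 = 2
  110 = 6
  000 = 0
= 0o142260


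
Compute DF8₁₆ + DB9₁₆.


Align and add column by column (LSB to MSB, each column mod 16 with carry):
  0DF8
+ 0DB9
  ----
  col 0: 8(8) + 9(9) + 0 (carry in) = 17 → 1(1), carry out 1
  col 1: F(15) + B(11) + 1 (carry in) = 27 → B(11), carry out 1
  col 2: D(13) + D(13) + 1 (carry in) = 27 → B(11), carry out 1
  col 3: 0(0) + 0(0) + 1 (carry in) = 1 → 1(1), carry out 0
Reading digits MSB→LSB: 1BB1
Strip leading zeros: 1BB1
= 0x1BB1


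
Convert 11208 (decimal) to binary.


Divide by 2 repeatedly:
11208 ÷ 2 = 5604 remainder 0
5604 ÷ 2 = 2802 remainder 0
2802 ÷ 2 = 1401 remainder 0
1401 ÷ 2 = 700 remainder 1
700 ÷ 2 = 350 remainder 0
350 ÷ 2 = 175 remainder 0
175 ÷ 2 = 87 remainder 1
87 ÷ 2 = 43 remainder 1
43 ÷ 2 = 21 remainder 1
21 ÷ 2 = 10 remainder 1
10 ÷ 2 = 5 remainder 0
5 ÷ 2 = 2 remainder 1
2 ÷ 2 = 1 remainder 0
1 ÷ 2 = 0 remainder 1
Reading remainders bottom-up:
= 10101111001000


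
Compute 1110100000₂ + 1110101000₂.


Align and add column by column (LSB to MSB, carry propagating):
  01110100000
+ 01110101000
  -----------
  col 0: 0 + 0 + 0 (carry in) = 0 → bit 0, carry out 0
  col 1: 0 + 0 + 0 (carry in) = 0 → bit 0, carry out 0
  col 2: 0 + 0 + 0 (carry in) = 0 → bit 0, carry out 0
  col 3: 0 + 1 + 0 (carry in) = 1 → bit 1, carry out 0
  col 4: 0 + 0 + 0 (carry in) = 0 → bit 0, carry out 0
  col 5: 1 + 1 + 0 (carry in) = 2 → bit 0, carry out 1
  col 6: 0 + 0 + 1 (carry in) = 1 → bit 1, carry out 0
  col 7: 1 + 1 + 0 (carry in) = 2 → bit 0, carry out 1
  col 8: 1 + 1 + 1 (carry in) = 3 → bit 1, carry out 1
  col 9: 1 + 1 + 1 (carry in) = 3 → bit 1, carry out 1
  col 10: 0 + 0 + 1 (carry in) = 1 → bit 1, carry out 0
Reading bits MSB→LSB: 11101001000
Strip leading zeros: 11101001000
= 11101001000


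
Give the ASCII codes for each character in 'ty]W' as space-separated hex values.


String: 'ty]W'  (4 characters)
Per-character ASCII lookup:
  't': lowercase starts at 97: 't' = 97 + 19 = 116 → 0x74
  'y': lowercase starts at 97: 'y' = 97 + 24 = 121 → 0x79
  ']': special character: ']' = 93 → 0x5D
  'W': uppercase starts at 65: 'W' = 65 + 22 = 87 → 0x57
= 0x74 0x79 0x5D 0x57


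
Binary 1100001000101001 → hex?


Group into 4-bit nibbles: 1100001000101001
  1100 = C
  0010 = 2
  0010 = 2
  1001 = 9
= 0xC229


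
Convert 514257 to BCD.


Each digit → 4-bit binary:
  5 → 0101
  1 → 0001
  4 → 0100
  2 → 0010
  5 → 0101
  7 → 0111
= 0101 0001 0100 0010 0101 0111


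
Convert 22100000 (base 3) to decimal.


Positional values (base 3):
  0 × 3^0 = 0 × 1 = 0
  0 × 3^1 = 0 × 3 = 0
  0 × 3^2 = 0 × 9 = 0
  0 × 3^3 = 0 × 27 = 0
  0 × 3^4 = 0 × 81 = 0
  1 × 3^5 = 1 × 243 = 243
  2 × 3^6 = 2 × 729 = 1458
  2 × 3^7 = 2 × 2187 = 4374
Sum = 0 + 0 + 0 + 0 + 0 + 243 + 1458 + 4374
= 6075


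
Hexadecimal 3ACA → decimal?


Positional values:
Position 0: A × 16^0 = 10 × 1 = 10
Position 1: C × 16^1 = 12 × 16 = 192
Position 2: A × 16^2 = 10 × 256 = 2560
Position 3: 3 × 16^3 = 3 × 4096 = 12288
Sum = 10 + 192 + 2560 + 12288
= 15050


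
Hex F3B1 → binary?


Each hex digit → 4 binary bits:
  F = 1111
  3 = 0011
  B = 1011
  1 = 0001
Concatenate: 1111 0011 1011 0001
= 1111001110110001


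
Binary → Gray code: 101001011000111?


Binary: 101001011000111
Gray code: G = B XOR (B >> 1)
B >> 1 = 010100101100011
101001011000111 XOR 010100101100011:
  1 XOR 0 = 1
  0 XOR 1 = 1
  1 XOR 0 = 1
  0 XOR 1 = 1
  0 XOR 0 = 0
  1 XOR 0 = 1
  0 XOR 1 = 1
  1 XOR 0 = 1
  1 XOR 1 = 0
  0 XOR 1 = 1
  0 XOR 0 = 0
  0 XOR 0 = 0
  1 XOR 0 = 1
  1 XOR 1 = 0
  1 XOR 1 = 0
= 111101110100100


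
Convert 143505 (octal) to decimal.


Positional values:
Position 0: 5 × 8^0 = 5
Position 1: 0 × 8^1 = 0
Position 2: 5 × 8^2 = 320
Position 3: 3 × 8^3 = 1536
Position 4: 4 × 8^4 = 16384
Position 5: 1 × 8^5 = 32768
Sum = 5 + 0 + 320 + 1536 + 16384 + 32768
= 51013


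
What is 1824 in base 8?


Divide by 8 repeatedly:
1824 ÷ 8 = 228 remainder 0
228 ÷ 8 = 28 remainder 4
28 ÷ 8 = 3 remainder 4
3 ÷ 8 = 0 remainder 3
Reading remainders bottom-up:
= 0o3440


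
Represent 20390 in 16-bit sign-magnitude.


Sign bit: 0 (positive)
Magnitude: 20390 = 100111110100110
= 0100111110100110


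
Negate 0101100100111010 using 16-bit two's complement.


Original: 0101100100111010
Step 1 - Invert all bits: 1010011011000101
Step 2 - Add 1: 1010011011000101 + 1
= 1010011011000110 (represents -22842)


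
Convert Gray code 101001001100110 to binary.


Gray code: 101001001100110
MSB stays the same: 1
Each subsequent bit = prev_binary XOR current_gray:
  B[1] = 1 XOR 0 = 1
  B[2] = 1 XOR 1 = 0
  B[3] = 0 XOR 0 = 0
  B[4] = 0 XOR 0 = 0
  B[5] = 0 XOR 1 = 1
  B[6] = 1 XOR 0 = 1
  B[7] = 1 XOR 0 = 1
  B[8] = 1 XOR 1 = 0
  B[9] = 0 XOR 1 = 1
  B[10] = 1 XOR 0 = 1
  B[11] = 1 XOR 0 = 1
  B[12] = 1 XOR 1 = 0
  B[13] = 0 XOR 1 = 1
  B[14] = 1 XOR 0 = 1
= 110001110111011 (25531 decimal)


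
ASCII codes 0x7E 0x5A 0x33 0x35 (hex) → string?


Codes (hex): 0x7E 0x5A 0x33 0x35
Per-code ASCII lookup:
  0x7E = 126  (special character) → '~'
  0x5A = 90  (range 65-90: uppercase, 90 - 65 = 25) → 'Z'
  0x33 = 51  (range 48-57: digits, 51 - 48 = 3) → '3'
  0x35 = 53  (range 48-57: digits, 53 - 48 = 5) → '5'
= '~Z35'


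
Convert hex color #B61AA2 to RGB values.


Hex: #B61AA2
R = B6₁₆ = 182
G = 1A₁₆ = 26
B = A2₁₆ = 162
= RGB(182, 26, 162)


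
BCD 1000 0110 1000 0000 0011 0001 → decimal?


Each 4-bit group → digit:
  1000 → 8
  0110 → 6
  1000 → 8
  0000 → 0
  0011 → 3
  0001 → 1
= 868031


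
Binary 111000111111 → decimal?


Positional values:
Bit 0: 1 × 2^0 = 1
Bit 1: 1 × 2^1 = 2
Bit 2: 1 × 2^2 = 4
Bit 3: 1 × 2^3 = 8
Bit 4: 1 × 2^4 = 16
Bit 5: 1 × 2^5 = 32
Bit 9: 1 × 2^9 = 512
Bit 10: 1 × 2^10 = 1024
Bit 11: 1 × 2^11 = 2048
Sum = 1 + 2 + 4 + 8 + 16 + 32 + 512 + 1024 + 2048
= 3647


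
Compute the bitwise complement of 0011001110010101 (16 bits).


Original: 0011001110010101
Invert all bits:
  bit 0: 0 → 1
  bit 1: 0 → 1
  bit 2: 1 → 0
  bit 3: 1 → 0
  bit 4: 0 → 1
  bit 5: 0 → 1
  bit 6: 1 → 0
  bit 7: 1 → 0
  bit 8: 1 → 0
  bit 9: 0 → 1
  bit 10: 0 → 1
  bit 11: 1 → 0
  bit 12: 0 → 1
  bit 13: 1 → 0
  bit 14: 0 → 1
  bit 15: 1 → 0
= 1100110001101010


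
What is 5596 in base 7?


Divide by 7 repeatedly:
5596 ÷ 7 = 799 remainder 3
799 ÷ 7 = 114 remainder 1
114 ÷ 7 = 16 remainder 2
16 ÷ 7 = 2 remainder 2
2 ÷ 7 = 0 remainder 2
Reading remainders bottom-up:
= 22213


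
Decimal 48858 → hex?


Divide by 16 repeatedly:
48858 ÷ 16 = 3053 remainder 10 (A)
3053 ÷ 16 = 190 remainder 13 (D)
190 ÷ 16 = 11 remainder 14 (E)
11 ÷ 16 = 0 remainder 11 (B)
Reading remainders bottom-up:
= 0xBEDA


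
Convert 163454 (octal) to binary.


Each octal digit → 3 binary bits:
  1 = 001
  6 = 110
  3 = 011
  4 = 100
  5 = 101
  4 = 100
Concatenate: 001 110 011 100 101 100
= 001110011100101100


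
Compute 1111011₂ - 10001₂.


Align and subtract column by column (LSB to MSB, borrowing when needed):
  1111011
- 0010001
  -------
  col 0: (1 - 0 borrow-in) - 1 → 1 - 1 = 0, borrow out 0
  col 1: (1 - 0 borrow-in) - 0 → 1 - 0 = 1, borrow out 0
  col 2: (0 - 0 borrow-in) - 0 → 0 - 0 = 0, borrow out 0
  col 3: (1 - 0 borrow-in) - 0 → 1 - 0 = 1, borrow out 0
  col 4: (1 - 0 borrow-in) - 1 → 1 - 1 = 0, borrow out 0
  col 5: (1 - 0 borrow-in) - 0 → 1 - 0 = 1, borrow out 0
  col 6: (1 - 0 borrow-in) - 0 → 1 - 0 = 1, borrow out 0
Reading bits MSB→LSB: 1101010
Strip leading zeros: 1101010
= 1101010


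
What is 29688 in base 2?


Divide by 2 repeatedly:
29688 ÷ 2 = 14844 remainder 0
14844 ÷ 2 = 7422 remainder 0
7422 ÷ 2 = 3711 remainder 0
3711 ÷ 2 = 1855 remainder 1
1855 ÷ 2 = 927 remainder 1
927 ÷ 2 = 463 remainder 1
463 ÷ 2 = 231 remainder 1
231 ÷ 2 = 115 remainder 1
115 ÷ 2 = 57 remainder 1
57 ÷ 2 = 28 remainder 1
28 ÷ 2 = 14 remainder 0
14 ÷ 2 = 7 remainder 0
7 ÷ 2 = 3 remainder 1
3 ÷ 2 = 1 remainder 1
1 ÷ 2 = 0 remainder 1
Reading remainders bottom-up:
= 111001111111000


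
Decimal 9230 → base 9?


Divide by 9 repeatedly:
9230 ÷ 9 = 1025 remainder 5
1025 ÷ 9 = 113 remainder 8
113 ÷ 9 = 12 remainder 5
12 ÷ 9 = 1 remainder 3
1 ÷ 9 = 0 remainder 1
Reading remainders bottom-up:
= 13585


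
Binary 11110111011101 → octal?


Group into 3-bit groups: 011110111011101
  011 = 3
  110 = 6
  111 = 7
  011 = 3
  101 = 5
= 0o36735


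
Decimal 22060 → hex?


Divide by 16 repeatedly:
22060 ÷ 16 = 1378 remainder 12 (C)
1378 ÷ 16 = 86 remainder 2 (2)
86 ÷ 16 = 5 remainder 6 (6)
5 ÷ 16 = 0 remainder 5 (5)
Reading remainders bottom-up:
= 0x562C


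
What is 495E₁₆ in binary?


Each hex digit → 4 binary bits:
  4 = 0100
  9 = 1001
  5 = 0101
  E = 1110
Concatenate: 0100 1001 0101 1110
= 0100100101011110


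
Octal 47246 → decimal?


Positional values:
Position 0: 6 × 8^0 = 6
Position 1: 4 × 8^1 = 32
Position 2: 2 × 8^2 = 128
Position 3: 7 × 8^3 = 3584
Position 4: 4 × 8^4 = 16384
Sum = 6 + 32 + 128 + 3584 + 16384
= 20134


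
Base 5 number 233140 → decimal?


Positional values (base 5):
  0 × 5^0 = 0 × 1 = 0
  4 × 5^1 = 4 × 5 = 20
  1 × 5^2 = 1 × 25 = 25
  3 × 5^3 = 3 × 125 = 375
  3 × 5^4 = 3 × 625 = 1875
  2 × 5^5 = 2 × 3125 = 6250
Sum = 0 + 20 + 25 + 375 + 1875 + 6250
= 8545


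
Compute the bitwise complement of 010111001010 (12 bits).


Original: 010111001010
Invert all bits:
  bit 0: 0 → 1
  bit 1: 1 → 0
  bit 2: 0 → 1
  bit 3: 1 → 0
  bit 4: 1 → 0
  bit 5: 1 → 0
  bit 6: 0 → 1
  bit 7: 0 → 1
  bit 8: 1 → 0
  bit 9: 0 → 1
  bit 10: 1 → 0
  bit 11: 0 → 1
= 101000110101


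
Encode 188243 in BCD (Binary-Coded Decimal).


Each digit → 4-bit binary:
  1 → 0001
  8 → 1000
  8 → 1000
  2 → 0010
  4 → 0100
  3 → 0011
= 0001 1000 1000 0010 0100 0011


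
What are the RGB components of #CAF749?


Hex: #CAF749
R = CA₁₆ = 202
G = F7₁₆ = 247
B = 49₁₆ = 73
= RGB(202, 247, 73)


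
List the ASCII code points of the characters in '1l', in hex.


String: '1l'  (2 characters)
Per-character ASCII lookup:
  '1': digits start at 48: '1' = 48 + 1 = 49 → 0x31
  'l': lowercase starts at 97: 'l' = 97 + 11 = 108 → 0x6C
= 0x31 0x6C


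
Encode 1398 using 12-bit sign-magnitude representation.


Sign bit: 0 (positive)
Magnitude: 1398 = 10101110110
= 010101110110


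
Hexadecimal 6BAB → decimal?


Positional values:
Position 0: B × 16^0 = 11 × 1 = 11
Position 1: A × 16^1 = 10 × 16 = 160
Position 2: B × 16^2 = 11 × 256 = 2816
Position 3: 6 × 16^3 = 6 × 4096 = 24576
Sum = 11 + 160 + 2816 + 24576
= 27563


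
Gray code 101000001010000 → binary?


Gray code: 101000001010000
MSB stays the same: 1
Each subsequent bit = prev_binary XOR current_gray:
  B[1] = 1 XOR 0 = 1
  B[2] = 1 XOR 1 = 0
  B[3] = 0 XOR 0 = 0
  B[4] = 0 XOR 0 = 0
  B[5] = 0 XOR 0 = 0
  B[6] = 0 XOR 0 = 0
  B[7] = 0 XOR 0 = 0
  B[8] = 0 XOR 1 = 1
  B[9] = 1 XOR 0 = 1
  B[10] = 1 XOR 1 = 0
  B[11] = 0 XOR 0 = 0
  B[12] = 0 XOR 0 = 0
  B[13] = 0 XOR 0 = 0
  B[14] = 0 XOR 0 = 0
= 110000001100000 (24672 decimal)


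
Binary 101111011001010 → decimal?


Positional values:
Bit 1: 1 × 2^1 = 2
Bit 3: 1 × 2^3 = 8
Bit 6: 1 × 2^6 = 64
Bit 7: 1 × 2^7 = 128
Bit 9: 1 × 2^9 = 512
Bit 10: 1 × 2^10 = 1024
Bit 11: 1 × 2^11 = 2048
Bit 12: 1 × 2^12 = 4096
Bit 14: 1 × 2^14 = 16384
Sum = 2 + 8 + 64 + 128 + 512 + 1024 + 2048 + 4096 + 16384
= 24266


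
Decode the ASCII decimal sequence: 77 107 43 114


Codes (decimal): 77 107 43 114
Per-code ASCII lookup:
  77  (range 65-90: uppercase, 77 - 65 = 12) → 'M'
  107  (range 97-122: lowercase, 107 - 97 = 10) → 'k'
  43  (special character) → '+'
  114  (range 97-122: lowercase, 114 - 97 = 17) → 'r'
= 'Mk+r'


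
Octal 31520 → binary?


Each octal digit → 3 binary bits:
  3 = 011
  1 = 001
  5 = 101
  2 = 010
  0 = 000
Concatenate: 011 001 101 010 000
= 011001101010000


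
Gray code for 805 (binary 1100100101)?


Binary: 1100100101
Gray code: G = B XOR (B >> 1)
B >> 1 = 0110010010
1100100101 XOR 0110010010:
  1 XOR 0 = 1
  1 XOR 1 = 0
  0 XOR 1 = 1
  0 XOR 0 = 0
  1 XOR 0 = 1
  0 XOR 1 = 1
  0 XOR 0 = 0
  1 XOR 0 = 1
  0 XOR 1 = 1
  1 XOR 0 = 1
= 1010110111


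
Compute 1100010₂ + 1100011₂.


Align and add column by column (LSB to MSB, carry propagating):
  01100010
+ 01100011
  --------
  col 0: 0 + 1 + 0 (carry in) = 1 → bit 1, carry out 0
  col 1: 1 + 1 + 0 (carry in) = 2 → bit 0, carry out 1
  col 2: 0 + 0 + 1 (carry in) = 1 → bit 1, carry out 0
  col 3: 0 + 0 + 0 (carry in) = 0 → bit 0, carry out 0
  col 4: 0 + 0 + 0 (carry in) = 0 → bit 0, carry out 0
  col 5: 1 + 1 + 0 (carry in) = 2 → bit 0, carry out 1
  col 6: 1 + 1 + 1 (carry in) = 3 → bit 1, carry out 1
  col 7: 0 + 0 + 1 (carry in) = 1 → bit 1, carry out 0
Reading bits MSB→LSB: 11000101
Strip leading zeros: 11000101
= 11000101


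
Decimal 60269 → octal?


Divide by 8 repeatedly:
60269 ÷ 8 = 7533 remainder 5
7533 ÷ 8 = 941 remainder 5
941 ÷ 8 = 117 remainder 5
117 ÷ 8 = 14 remainder 5
14 ÷ 8 = 1 remainder 6
1 ÷ 8 = 0 remainder 1
Reading remainders bottom-up:
= 0o165555


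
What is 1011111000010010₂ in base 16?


Group into 4-bit nibbles: 1011111000010010
  1011 = B
  1110 = E
  0001 = 1
  0010 = 2
= 0xBE12
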